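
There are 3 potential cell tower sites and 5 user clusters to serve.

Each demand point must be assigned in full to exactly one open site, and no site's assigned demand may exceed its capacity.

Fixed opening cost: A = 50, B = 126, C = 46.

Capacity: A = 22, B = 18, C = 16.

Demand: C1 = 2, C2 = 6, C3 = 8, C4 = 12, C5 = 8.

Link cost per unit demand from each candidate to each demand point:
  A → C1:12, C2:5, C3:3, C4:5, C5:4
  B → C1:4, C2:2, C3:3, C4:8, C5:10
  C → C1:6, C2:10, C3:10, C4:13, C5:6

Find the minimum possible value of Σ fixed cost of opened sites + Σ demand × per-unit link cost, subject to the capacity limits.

300

Open {A, C}; cheapest assignment that respects the capacities:
  A (cap 22, load 20): C3, C4 — cost 8×3 + 12×5 = 84
  C (cap 16, load 16): C1, C2, C5 — cost 2×6 + 6×10 + 8×6 = 120
  Shipping 204, fixed 96 → total 300.
  Any other capacity-feasible assignment to {A, C} ships for at least 204.
Compare {A, B}: its best feasible assignment gives total 312.
Compare {A, B, C}: its best feasible assignment gives total 358.
Every other set of open sites that can feasibly serve all demand totals ≥ 312 even under its best assignment. Minimum: 300.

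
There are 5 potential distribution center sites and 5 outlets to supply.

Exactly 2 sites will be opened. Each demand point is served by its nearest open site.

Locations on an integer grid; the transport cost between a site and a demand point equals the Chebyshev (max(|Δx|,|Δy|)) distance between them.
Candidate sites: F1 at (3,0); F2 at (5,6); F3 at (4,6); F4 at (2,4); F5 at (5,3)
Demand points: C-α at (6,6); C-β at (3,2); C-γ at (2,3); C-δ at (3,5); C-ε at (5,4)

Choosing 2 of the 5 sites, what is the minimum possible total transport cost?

7

Open {F2, F4}.
  C-α→F2 1, C-β→F4 2, C-γ→F4 1, C-δ→F4 1, C-ε→F2 2  ⇒ total 7.
Compare {F3, F4}: total 8.
Compare {F4, F5}: total 8.
No size-2 selection does better; minimum is 7.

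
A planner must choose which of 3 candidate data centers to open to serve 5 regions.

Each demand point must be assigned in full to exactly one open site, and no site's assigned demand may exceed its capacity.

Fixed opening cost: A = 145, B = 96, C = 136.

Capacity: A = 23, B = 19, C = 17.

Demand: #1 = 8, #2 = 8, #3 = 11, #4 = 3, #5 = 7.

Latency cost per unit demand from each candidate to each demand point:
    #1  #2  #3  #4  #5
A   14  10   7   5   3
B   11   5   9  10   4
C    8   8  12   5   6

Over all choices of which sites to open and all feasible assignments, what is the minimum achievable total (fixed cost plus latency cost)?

482

Open {A, B}; cheapest assignment that respects the capacities:
  A (cap 23, load 21): #3, #4, #5 — cost 11×7 + 3×5 + 7×3 = 113
  B (cap 19, load 16): #1, #2 — cost 8×11 + 8×5 = 128
  Shipping 241, fixed 241 → total 482.
  Any other capacity-feasible assignment to {A, B} ships for at least 241.
Compare {A, C}: its best feasible assignment gives total 522.
Compare {A, B, C}: its best feasible assignment gives total 594.
Every other set of open sites that can feasibly serve all demand totals ≥ 522 even under its best assignment. Minimum: 482.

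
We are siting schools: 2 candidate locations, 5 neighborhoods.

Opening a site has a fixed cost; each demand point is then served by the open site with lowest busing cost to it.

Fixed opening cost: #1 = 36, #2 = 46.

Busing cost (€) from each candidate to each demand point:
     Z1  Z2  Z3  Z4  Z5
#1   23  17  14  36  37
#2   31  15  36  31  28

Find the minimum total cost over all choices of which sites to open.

163

Open {#1}: assign each demand point to its cheapest open site.
  Z1→#1 23, Z2→#1 17, Z3→#1 14, Z4→#1 36, Z5→#1 37
  busing cost 127, fixed 36 → total 163.
Compare {#2}: busing cost 141 + fixed 46 = 187.
Compare {#1, #2}: busing cost 111 + fixed 82 = 193.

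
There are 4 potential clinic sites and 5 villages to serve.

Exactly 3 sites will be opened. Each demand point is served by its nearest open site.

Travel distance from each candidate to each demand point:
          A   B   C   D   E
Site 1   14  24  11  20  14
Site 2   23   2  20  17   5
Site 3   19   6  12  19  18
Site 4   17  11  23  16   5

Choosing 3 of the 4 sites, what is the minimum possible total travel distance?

Open {Site 1, Site 2, Site 4}.
  A→Site 1 14, B→Site 2 2, C→Site 1 11, D→Site 4 16, E→Site 2 5  ⇒ total 48.
Compare {Site 1, Site 2, Site 3}: total 49.
Compare {Site 1, Site 3, Site 4}: total 52.
No size-3 selection does better; minimum is 48.

48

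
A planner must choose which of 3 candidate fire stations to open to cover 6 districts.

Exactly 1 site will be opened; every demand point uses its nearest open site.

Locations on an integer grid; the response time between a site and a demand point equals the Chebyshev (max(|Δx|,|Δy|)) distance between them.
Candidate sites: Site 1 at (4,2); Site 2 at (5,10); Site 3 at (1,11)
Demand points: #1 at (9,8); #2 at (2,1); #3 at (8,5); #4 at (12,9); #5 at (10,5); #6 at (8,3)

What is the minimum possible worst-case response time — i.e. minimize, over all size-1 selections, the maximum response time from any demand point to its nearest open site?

Open {Site 1}.
  Farthest demand point is #4 at response time 8 (to Site 1); all others are ≤ 8.
With {Site 2} the worst case is 9.
With {Site 3} the worst case is 11.
No size-1 selection achieves below 8.

8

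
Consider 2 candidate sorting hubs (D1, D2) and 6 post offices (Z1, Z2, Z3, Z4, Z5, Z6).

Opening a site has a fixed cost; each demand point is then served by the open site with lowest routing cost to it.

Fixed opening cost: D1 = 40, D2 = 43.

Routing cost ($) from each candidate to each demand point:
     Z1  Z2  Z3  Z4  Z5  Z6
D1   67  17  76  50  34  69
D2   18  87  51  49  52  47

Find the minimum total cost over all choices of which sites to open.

299

Open {D1, D2}: assign each demand point to its cheapest open site.
  Z1→D2 18, Z2→D1 17, Z3→D2 51, Z4→D2 49, Z5→D1 34, Z6→D2 47
  routing cost 216, fixed 83 → total 299.
Compare {D2}: routing cost 304 + fixed 43 = 347.
Compare {D1}: routing cost 313 + fixed 40 = 353.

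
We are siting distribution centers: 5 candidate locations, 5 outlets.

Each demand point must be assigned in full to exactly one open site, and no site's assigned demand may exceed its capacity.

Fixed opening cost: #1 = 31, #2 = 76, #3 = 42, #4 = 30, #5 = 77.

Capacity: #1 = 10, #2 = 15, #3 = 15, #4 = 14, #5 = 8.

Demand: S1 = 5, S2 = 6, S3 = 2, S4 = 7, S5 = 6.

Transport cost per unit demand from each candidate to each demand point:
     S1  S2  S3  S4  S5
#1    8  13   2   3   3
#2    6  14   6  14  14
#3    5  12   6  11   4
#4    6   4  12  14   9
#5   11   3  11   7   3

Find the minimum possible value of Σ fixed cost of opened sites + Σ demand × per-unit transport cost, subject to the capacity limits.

201

Open {#1, #3, #4}; cheapest assignment that respects the capacities:
  #1 (cap 10, load 9): S3, S4 — cost 2×2 + 7×3 = 25
  #3 (cap 15, load 11): S1, S5 — cost 5×5 + 6×4 = 49
  #4 (cap 14, load 6): S2 — cost 6×4 = 24
  Shipping 98, fixed 103 → total 201.
  Any other capacity-feasible assignment to {#1, #3, #4} ships for at least 98.
Compare {#1, #4, #5}: its best feasible assignment gives total 235.
Compare {#3, #4}: its best feasible assignment gives total 239.
Every other set of open sites that can feasibly serve all demand totals ≥ 235 even under its best assignment. Minimum: 201.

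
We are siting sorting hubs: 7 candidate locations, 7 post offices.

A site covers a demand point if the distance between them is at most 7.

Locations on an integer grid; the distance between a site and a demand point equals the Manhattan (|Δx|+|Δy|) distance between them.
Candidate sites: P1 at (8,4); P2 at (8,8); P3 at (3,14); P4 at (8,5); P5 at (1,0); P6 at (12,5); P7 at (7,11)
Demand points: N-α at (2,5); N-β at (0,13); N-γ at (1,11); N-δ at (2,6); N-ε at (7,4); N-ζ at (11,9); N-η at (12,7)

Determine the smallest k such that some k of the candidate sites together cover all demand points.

2

Coverage sets (demand points within 7 of each site):
  P1: {N-α, N-ε, N-η}
  P2: {N-ε, N-ζ, N-η}
  P3: {N-β, N-γ}
  P4: {N-α, N-δ, N-ε, N-ζ, N-η}
  P5: {N-α, N-δ}
  P6: {N-ε, N-ζ, N-η}
  P7: {N-γ, N-ε, N-ζ}
No single site covers all 7 demand points.
But {P3, P4} covers everything, so the minimum is 2.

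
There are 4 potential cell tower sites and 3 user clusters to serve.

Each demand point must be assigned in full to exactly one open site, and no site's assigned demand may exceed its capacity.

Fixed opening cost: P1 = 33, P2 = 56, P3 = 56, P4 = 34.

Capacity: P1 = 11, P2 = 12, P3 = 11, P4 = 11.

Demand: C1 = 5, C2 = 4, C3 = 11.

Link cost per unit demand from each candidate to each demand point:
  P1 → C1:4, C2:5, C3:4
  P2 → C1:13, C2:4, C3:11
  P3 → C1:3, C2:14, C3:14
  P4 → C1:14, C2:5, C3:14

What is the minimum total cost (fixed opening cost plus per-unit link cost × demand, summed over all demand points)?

Open {P1, P4}; cheapest assignment that respects the capacities:
  P1 (cap 11, load 11): C3 — cost 11×4 = 44
  P4 (cap 11, load 9): C1, C2 — cost 5×14 + 4×5 = 90
  Shipping 134, fixed 67 → total 201.
  Any other capacity-feasible assignment to {P1, P4} ships for at least 134.
Compare {P1, P3, P4}: its best feasible assignment gives total 202.
Compare {P1, P3}: its best feasible assignment gives total 204.
Every other set of open sites that can feasibly serve all demand totals ≥ 202 even under its best assignment. Minimum: 201.

201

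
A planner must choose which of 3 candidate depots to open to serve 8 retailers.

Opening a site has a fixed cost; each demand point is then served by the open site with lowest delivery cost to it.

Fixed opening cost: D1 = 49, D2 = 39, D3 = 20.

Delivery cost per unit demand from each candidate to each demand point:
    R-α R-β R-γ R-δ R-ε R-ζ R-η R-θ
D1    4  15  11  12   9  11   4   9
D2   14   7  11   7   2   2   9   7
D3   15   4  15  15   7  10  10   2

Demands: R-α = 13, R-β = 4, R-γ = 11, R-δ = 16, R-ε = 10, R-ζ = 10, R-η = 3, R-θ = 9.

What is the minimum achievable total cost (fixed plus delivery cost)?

Open {D1, D2, D3}: assign each demand point to its cheapest open site.
  R-α→D1 13×4=52, R-β→D3 4×4=16, R-γ→D1 11×11=121, R-δ→D2 16×7=112, R-ε→D2 10×2=20, R-ζ→D2 10×2=20, R-η→D1 3×4=12, R-θ→D3 9×2=18
  delivery cost 371, fixed 108 → total 479.
Compare {D1, D2}: delivery cost 428 + fixed 88 = 516.
Compare {D2, D3}: delivery cost 516 + fixed 59 = 575.
Compare {D2}: delivery cost 573 + fixed 39 = 612.
All other subsets cost ≥ 516. Minimum total cost: 479.

479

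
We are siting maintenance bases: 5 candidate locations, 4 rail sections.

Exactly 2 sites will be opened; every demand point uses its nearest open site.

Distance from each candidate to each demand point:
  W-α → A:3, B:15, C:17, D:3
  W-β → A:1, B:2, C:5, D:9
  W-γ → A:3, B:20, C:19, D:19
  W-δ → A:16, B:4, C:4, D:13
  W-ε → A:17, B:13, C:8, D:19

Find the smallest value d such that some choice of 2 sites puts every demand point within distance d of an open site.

Open {W-α, W-δ}.
  Farthest demand point is B at distance 4 (to W-δ); all others are ≤ 4.
With {W-α, W-β} the worst case is 5.
With {W-β, W-γ} the worst case is 9.
No size-2 selection achieves below 4.

4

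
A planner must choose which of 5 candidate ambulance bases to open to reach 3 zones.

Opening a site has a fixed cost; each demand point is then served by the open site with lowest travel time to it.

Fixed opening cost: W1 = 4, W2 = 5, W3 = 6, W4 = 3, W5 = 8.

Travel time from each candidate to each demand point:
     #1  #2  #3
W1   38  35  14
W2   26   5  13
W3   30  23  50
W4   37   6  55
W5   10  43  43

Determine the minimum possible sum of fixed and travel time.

41

Open {W2, W5}: assign each demand point to its cheapest open site.
  #1→W5 10, #2→W2 5, #3→W2 13
  travel time 28, fixed 13 → total 41.
Compare {W2, W4, W5}: travel time 28 + fixed 16 = 44.
Compare {W1, W2, W5}: travel time 28 + fixed 17 = 45.
Compare {W1, W4, W5}: travel time 30 + fixed 15 = 45.
All other subsets cost ≥ 44. Minimum total cost: 41.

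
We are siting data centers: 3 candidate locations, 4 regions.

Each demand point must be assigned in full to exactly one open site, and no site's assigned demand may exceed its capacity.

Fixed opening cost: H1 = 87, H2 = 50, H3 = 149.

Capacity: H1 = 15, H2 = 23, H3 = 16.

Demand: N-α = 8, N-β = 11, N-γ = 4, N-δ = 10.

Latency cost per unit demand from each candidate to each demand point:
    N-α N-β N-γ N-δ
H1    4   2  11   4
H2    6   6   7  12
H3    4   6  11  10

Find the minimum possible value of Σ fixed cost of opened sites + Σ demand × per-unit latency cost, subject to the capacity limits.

Open {H1, H2}; cheapest assignment that respects the capacities:
  H1 (cap 15, load 10): N-δ — cost 10×4 = 40
  H2 (cap 23, load 23): N-α, N-β, N-γ — cost 8×6 + 11×6 + 4×7 = 142
  Shipping 182, fixed 137 → total 319.
  Any other capacity-feasible assignment to {H1, H2} ships for at least 182.
Compare {H2, H3}: its best feasible assignment gives total 441.
Compare {H1, H2, H3}: its best feasible assignment gives total 452.
Every other set of open sites that can feasibly serve all demand totals ≥ 441 even under its best assignment. Minimum: 319.

319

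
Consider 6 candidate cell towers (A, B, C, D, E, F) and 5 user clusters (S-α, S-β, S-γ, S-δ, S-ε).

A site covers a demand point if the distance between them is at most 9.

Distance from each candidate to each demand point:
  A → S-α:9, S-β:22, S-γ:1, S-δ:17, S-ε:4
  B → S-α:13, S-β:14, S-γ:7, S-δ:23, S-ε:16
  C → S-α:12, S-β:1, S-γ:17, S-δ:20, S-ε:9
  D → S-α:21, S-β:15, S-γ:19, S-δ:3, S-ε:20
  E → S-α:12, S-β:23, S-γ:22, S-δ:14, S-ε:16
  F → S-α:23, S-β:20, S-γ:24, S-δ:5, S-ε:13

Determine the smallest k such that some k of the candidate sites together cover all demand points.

Coverage sets (demand points within 9 of each site):
  A: {S-α, S-γ, S-ε}
  B: {S-γ}
  C: {S-β, S-ε}
  D: {S-δ}
  E: {}
  F: {S-δ}
No 2 sites suffice: every size-2 union leaves at least one demand point uncovered.
But {A, C, D} covers everything, so the minimum is 3.

3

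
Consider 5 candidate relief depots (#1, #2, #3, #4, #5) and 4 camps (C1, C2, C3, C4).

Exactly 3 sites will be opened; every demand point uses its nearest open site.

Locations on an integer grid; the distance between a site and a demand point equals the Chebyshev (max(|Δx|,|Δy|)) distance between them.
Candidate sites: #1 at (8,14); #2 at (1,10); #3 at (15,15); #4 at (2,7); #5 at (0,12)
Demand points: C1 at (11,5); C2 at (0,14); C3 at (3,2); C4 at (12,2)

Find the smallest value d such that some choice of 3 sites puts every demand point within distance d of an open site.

10

Open {#1, #2, #4}.
  Farthest demand point is C4 at distance 10 (to #4); all others are ≤ 10.
With {#1, #3, #4} the worst case is 10.
With {#1, #4, #5} the worst case is 10.
No size-3 selection achieves below 10.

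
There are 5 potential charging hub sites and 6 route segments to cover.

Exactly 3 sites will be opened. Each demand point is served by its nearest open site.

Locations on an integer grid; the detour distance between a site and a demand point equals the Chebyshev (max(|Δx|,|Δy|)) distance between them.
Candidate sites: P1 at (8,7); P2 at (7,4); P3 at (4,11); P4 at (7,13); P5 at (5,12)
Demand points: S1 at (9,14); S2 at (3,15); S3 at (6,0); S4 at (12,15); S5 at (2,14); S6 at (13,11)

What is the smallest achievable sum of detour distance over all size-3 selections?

Open {P2, P4, P5}.
  S1→P4 2, S2→P5 3, S3→P2 4, S4→P4 5, S5→P5 3, S6→P4 6  ⇒ total 23.
Compare {P2, P3, P4}: total 24.
Compare {P1, P2, P4}: total 25.
No size-3 selection does better; minimum is 23.

23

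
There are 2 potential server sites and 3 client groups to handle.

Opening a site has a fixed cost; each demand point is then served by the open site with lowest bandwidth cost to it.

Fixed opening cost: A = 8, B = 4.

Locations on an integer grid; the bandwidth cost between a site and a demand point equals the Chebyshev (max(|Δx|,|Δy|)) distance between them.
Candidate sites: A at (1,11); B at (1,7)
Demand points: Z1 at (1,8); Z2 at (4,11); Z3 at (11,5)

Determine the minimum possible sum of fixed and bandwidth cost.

19

Open {B}: assign each demand point to its cheapest open site.
  Z1→B 1, Z2→B 4, Z3→B 10
  bandwidth cost 15, fixed 4 → total 19.
Compare {A}: bandwidth cost 16 + fixed 8 = 24.
Compare {A, B}: bandwidth cost 14 + fixed 12 = 26.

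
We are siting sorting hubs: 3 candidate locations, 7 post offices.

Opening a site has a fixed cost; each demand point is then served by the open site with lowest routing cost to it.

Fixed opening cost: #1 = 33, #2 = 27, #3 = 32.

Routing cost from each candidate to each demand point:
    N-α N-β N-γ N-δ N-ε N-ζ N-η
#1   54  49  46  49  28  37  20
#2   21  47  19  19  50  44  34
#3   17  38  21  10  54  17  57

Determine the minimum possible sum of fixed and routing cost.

Open {#1, #3}: assign each demand point to its cheapest open site.
  N-α→#3 17, N-β→#3 38, N-γ→#3 21, N-δ→#3 10, N-ε→#1 28, N-ζ→#3 17, N-η→#1 20
  routing cost 151, fixed 65 → total 216.
Compare {#1, #2, #3}: routing cost 149 + fixed 92 = 241.
Compare {#2, #3}: routing cost 185 + fixed 59 = 244.
Compare {#3}: routing cost 214 + fixed 32 = 246.
All other subsets cost ≥ 241. Minimum total cost: 216.

216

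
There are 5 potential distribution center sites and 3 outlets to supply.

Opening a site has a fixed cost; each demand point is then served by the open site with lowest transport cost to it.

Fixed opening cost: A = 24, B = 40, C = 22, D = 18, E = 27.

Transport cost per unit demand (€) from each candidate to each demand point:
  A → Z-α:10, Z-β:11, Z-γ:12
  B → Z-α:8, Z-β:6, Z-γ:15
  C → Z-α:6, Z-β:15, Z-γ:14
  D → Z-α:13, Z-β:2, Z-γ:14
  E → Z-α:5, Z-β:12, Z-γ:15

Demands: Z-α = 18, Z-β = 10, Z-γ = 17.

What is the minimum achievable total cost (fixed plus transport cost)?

383

Open {A, D, E}: assign each demand point to its cheapest open site.
  Z-α→E 18×5=90, Z-β→D 10×2=20, Z-γ→A 17×12=204
  transport cost 314, fixed 69 → total 383.
Compare {D, E}: transport cost 348 + fixed 45 = 393.
Compare {A, C, D}: transport cost 332 + fixed 64 = 396.
Compare {A, C, D, E}: transport cost 314 + fixed 91 = 405.
All other subsets cost ≥ 393. Minimum total cost: 383.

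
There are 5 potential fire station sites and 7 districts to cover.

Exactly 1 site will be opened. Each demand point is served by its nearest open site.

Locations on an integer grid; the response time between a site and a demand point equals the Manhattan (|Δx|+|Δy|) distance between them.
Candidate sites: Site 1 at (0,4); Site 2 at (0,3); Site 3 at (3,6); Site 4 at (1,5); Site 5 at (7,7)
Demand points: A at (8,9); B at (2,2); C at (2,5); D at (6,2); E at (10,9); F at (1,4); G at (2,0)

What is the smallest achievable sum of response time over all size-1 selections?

43

Open {Site 3}.
  A→Site 3 8, B→Site 3 5, C→Site 3 2, D→Site 3 7, E→Site 3 10, F→Site 3 4, G→Site 3 7  ⇒ total 43.
Compare {Site 4}: total 44.
Compare {Site 1}: total 50.
No size-1 selection does better; minimum is 43.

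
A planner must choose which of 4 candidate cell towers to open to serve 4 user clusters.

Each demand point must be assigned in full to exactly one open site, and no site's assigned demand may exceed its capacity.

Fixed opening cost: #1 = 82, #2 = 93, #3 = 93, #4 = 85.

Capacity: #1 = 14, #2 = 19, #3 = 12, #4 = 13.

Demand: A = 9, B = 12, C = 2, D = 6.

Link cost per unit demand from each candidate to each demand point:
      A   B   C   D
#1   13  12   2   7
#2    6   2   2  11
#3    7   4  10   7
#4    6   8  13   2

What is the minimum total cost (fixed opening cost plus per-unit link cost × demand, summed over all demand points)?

348

Open {#2, #4}; cheapest assignment that respects the capacities:
  #2 (cap 19, load 18): B, D — cost 12×2 + 6×11 = 90
  #4 (cap 13, load 11): A, C — cost 9×6 + 2×13 = 80
  Shipping 170, fixed 178 → total 348.
  Any other capacity-feasible assignment to {#2, #4} ships for at least 170.
Compare {#2, #3}: its best feasible assignment gives total 358.
Compare {#2, #3, #4}: its best feasible assignment gives total 374.
Every other set of open sites that can feasibly serve all demand totals ≥ 358 even under its best assignment. Minimum: 348.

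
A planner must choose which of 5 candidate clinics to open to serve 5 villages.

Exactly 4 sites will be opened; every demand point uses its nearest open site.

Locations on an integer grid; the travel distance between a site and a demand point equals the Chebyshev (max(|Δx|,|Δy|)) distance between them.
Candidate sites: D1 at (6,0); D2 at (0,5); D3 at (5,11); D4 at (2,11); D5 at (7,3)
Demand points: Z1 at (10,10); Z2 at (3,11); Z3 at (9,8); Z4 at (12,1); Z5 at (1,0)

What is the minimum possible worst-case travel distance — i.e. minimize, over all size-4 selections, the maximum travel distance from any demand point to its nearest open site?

5

Open {D1, D2, D3, D5}.
  Farthest demand point is Z1 at travel distance 5 (to D3); all others are ≤ 5.
With {D1, D3, D4, D5} the worst case is 5.
With {D2, D3, D4, D5} the worst case is 5.
No size-4 selection achieves below 5.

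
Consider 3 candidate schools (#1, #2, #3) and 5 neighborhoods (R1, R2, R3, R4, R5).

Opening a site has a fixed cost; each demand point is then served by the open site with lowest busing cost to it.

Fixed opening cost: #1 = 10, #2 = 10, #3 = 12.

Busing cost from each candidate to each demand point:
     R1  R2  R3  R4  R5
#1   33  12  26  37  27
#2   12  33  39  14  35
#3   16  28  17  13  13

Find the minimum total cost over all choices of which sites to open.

93

Open {#1, #3}: assign each demand point to its cheapest open site.
  R1→#3 16, R2→#1 12, R3→#3 17, R4→#3 13, R5→#3 13
  busing cost 71, fixed 22 → total 93.
Compare {#3}: busing cost 87 + fixed 12 = 99.
Compare {#1, #2, #3}: busing cost 67 + fixed 32 = 99.
Compare {#2, #3}: busing cost 83 + fixed 22 = 105.
All other subsets cost ≥ 99. Minimum total cost: 93.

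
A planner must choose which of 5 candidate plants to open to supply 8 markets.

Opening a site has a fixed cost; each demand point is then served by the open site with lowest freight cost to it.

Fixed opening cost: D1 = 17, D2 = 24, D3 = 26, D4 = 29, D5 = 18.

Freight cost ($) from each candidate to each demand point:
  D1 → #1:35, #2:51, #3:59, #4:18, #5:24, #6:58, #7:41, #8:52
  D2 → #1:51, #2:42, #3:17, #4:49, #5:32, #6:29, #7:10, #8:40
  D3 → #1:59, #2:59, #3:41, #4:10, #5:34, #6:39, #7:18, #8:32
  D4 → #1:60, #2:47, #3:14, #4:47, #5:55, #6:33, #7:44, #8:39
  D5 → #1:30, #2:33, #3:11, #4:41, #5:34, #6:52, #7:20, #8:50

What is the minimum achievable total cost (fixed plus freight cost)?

251

Open {D3, D5}: assign each demand point to its cheapest open site.
  #1→D5 30, #2→D5 33, #3→D5 11, #4→D3 10, #5→D3 34, #6→D3 39, #7→D3 18, #8→D3 32
  freight cost 207, fixed 44 → total 251.
Compare {D1, D2, D5}: freight cost 195 + fixed 59 = 254.
Compare {D2, D3, D5}: freight cost 187 + fixed 68 = 255.
Compare {D1, D2}: freight cost 215 + fixed 41 = 256.
All other subsets cost ≥ 254. Minimum total cost: 251.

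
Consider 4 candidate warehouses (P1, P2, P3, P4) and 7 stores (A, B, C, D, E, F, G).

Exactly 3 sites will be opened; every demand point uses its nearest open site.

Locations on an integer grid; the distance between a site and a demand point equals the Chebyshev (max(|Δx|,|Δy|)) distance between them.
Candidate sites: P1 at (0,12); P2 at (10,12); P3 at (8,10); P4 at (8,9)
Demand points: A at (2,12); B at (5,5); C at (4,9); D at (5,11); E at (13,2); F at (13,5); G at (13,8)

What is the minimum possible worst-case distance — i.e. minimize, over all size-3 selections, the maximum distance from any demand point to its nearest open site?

7

Open {P1, P2, P4}.
  Farthest demand point is E at distance 7 (to P4); all others are ≤ 7.
With {P1, P3, P4} the worst case is 7.
With {P2, P3, P4} the worst case is 7.
No size-3 selection achieves below 7.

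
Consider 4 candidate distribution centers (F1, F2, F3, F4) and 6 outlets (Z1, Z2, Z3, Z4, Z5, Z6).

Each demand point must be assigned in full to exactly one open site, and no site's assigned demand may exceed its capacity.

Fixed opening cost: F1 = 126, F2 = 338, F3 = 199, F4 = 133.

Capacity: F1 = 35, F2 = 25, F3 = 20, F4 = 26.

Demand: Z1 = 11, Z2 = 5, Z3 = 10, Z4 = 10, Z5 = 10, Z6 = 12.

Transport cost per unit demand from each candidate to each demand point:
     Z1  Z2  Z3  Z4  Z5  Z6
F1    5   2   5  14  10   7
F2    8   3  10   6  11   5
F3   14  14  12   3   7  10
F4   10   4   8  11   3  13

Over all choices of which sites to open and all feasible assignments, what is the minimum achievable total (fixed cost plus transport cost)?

608

Open {F1, F4}; cheapest assignment that respects the capacities:
  F1 (cap 35, load 33): Z1, Z3, Z6 — cost 11×5 + 10×5 + 12×7 = 189
  F4 (cap 26, load 25): Z2, Z4, Z5 — cost 5×4 + 10×11 + 10×3 = 160
  Shipping 349, fixed 259 → total 608.
  Any other capacity-feasible assignment to {F1, F4} ships for at least 349.
Compare {F1, F3, F4}: its best feasible assignment gives total 727.
Compare {F1, F2}: its best feasible assignment gives total 838.
Every other set of open sites that can feasibly serve all demand totals ≥ 727 even under its best assignment. Minimum: 608.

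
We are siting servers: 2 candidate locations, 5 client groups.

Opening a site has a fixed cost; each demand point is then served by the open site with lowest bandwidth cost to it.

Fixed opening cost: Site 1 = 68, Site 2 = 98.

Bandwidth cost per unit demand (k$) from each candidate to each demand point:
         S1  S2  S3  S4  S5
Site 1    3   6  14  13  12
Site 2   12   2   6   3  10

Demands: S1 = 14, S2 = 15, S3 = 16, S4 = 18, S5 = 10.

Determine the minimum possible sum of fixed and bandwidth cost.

Open {Site 1, Site 2}: assign each demand point to its cheapest open site.
  S1→Site 1 14×3=42, S2→Site 2 15×2=30, S3→Site 2 16×6=96, S4→Site 2 18×3=54, S5→Site 2 10×10=100
  bandwidth cost 322, fixed 166 → total 488.
Compare {Site 2}: bandwidth cost 448 + fixed 98 = 546.
Compare {Site 1}: bandwidth cost 710 + fixed 68 = 778.

488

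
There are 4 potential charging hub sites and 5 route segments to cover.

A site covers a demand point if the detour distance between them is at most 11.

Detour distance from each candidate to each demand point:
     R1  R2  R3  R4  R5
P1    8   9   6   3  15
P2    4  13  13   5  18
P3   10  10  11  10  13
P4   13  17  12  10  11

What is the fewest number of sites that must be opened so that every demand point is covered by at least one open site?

2

Coverage sets (demand points within 11 of each site):
  P1: {R1, R2, R3, R4}
  P2: {R1, R4}
  P3: {R1, R2, R3, R4}
  P4: {R4, R5}
No single site covers all 5 demand points.
But {P1, P4} covers everything, so the minimum is 2.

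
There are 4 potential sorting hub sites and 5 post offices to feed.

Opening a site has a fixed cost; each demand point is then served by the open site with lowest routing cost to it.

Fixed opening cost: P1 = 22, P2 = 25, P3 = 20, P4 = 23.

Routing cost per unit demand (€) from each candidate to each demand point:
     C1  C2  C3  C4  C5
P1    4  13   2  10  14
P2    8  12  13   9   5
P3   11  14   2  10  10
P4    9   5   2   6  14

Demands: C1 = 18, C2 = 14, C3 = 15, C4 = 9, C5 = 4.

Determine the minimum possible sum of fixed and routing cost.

316

Open {P1, P2, P4}: assign each demand point to its cheapest open site.
  C1→P1 18×4=72, C2→P4 14×5=70, C3→P1 15×2=30, C4→P4 9×6=54, C5→P2 4×5=20
  routing cost 246, fixed 70 → total 316.
Compare {P1, P4}: routing cost 282 + fixed 45 = 327.
Compare {P1, P3, P4}: routing cost 266 + fixed 65 = 331.
Compare {P1, P2, P3, P4}: routing cost 246 + fixed 90 = 336.
All other subsets cost ≥ 327. Minimum total cost: 316.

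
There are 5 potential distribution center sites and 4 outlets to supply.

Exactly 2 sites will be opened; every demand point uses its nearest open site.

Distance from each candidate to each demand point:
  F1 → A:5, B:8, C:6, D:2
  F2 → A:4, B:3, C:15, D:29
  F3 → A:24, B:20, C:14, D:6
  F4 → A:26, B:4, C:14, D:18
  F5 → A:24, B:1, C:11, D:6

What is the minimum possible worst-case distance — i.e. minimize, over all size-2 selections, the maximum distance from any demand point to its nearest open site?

6

Open {F1, F2}.
  Farthest demand point is C at distance 6 (to F1); all others are ≤ 6.
With {F1, F4} the worst case is 6.
With {F1, F5} the worst case is 6.
No size-2 selection achieves below 6.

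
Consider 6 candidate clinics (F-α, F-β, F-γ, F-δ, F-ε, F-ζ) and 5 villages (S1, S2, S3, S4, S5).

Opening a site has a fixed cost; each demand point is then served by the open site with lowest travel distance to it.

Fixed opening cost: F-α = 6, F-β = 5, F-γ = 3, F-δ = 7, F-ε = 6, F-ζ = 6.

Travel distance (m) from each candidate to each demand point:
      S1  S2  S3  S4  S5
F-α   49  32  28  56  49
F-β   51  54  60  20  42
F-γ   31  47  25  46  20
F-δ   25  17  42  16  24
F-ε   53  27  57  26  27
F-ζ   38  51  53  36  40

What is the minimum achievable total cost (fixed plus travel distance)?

Open {F-γ, F-δ}: assign each demand point to its cheapest open site.
  S1→F-δ 25, S2→F-δ 17, S3→F-γ 25, S4→F-δ 16, S5→F-γ 20
  travel distance 103, fixed 10 → total 113.
Compare {F-β, F-γ, F-δ}: travel distance 103 + fixed 15 = 118.
Compare {F-α, F-γ, F-δ}: travel distance 103 + fixed 16 = 119.
Compare {F-γ, F-δ, F-ε}: travel distance 103 + fixed 16 = 119.
All other subsets cost ≥ 118. Minimum total cost: 113.

113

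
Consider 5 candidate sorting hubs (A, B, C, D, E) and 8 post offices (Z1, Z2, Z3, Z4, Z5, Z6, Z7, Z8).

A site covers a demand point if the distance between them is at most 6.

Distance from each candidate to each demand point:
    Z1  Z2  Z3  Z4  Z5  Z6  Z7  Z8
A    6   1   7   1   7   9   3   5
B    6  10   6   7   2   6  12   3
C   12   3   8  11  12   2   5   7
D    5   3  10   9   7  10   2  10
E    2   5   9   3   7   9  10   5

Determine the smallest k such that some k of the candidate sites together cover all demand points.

Coverage sets (demand points within 6 of each site):
  A: {Z1, Z2, Z4, Z7, Z8}
  B: {Z1, Z3, Z5, Z6, Z8}
  C: {Z2, Z6, Z7}
  D: {Z1, Z2, Z7}
  E: {Z1, Z2, Z4, Z8}
No single site covers all 8 demand points.
But {A, B} covers everything, so the minimum is 2.

2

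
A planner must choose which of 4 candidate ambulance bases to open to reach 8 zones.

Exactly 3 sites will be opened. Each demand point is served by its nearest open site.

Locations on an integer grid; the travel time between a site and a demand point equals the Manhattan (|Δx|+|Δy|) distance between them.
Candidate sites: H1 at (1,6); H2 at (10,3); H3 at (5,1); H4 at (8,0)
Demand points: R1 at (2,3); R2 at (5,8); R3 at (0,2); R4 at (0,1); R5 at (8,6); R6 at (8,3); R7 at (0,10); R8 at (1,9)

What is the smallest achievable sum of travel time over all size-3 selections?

35

Open {H1, H2, H3}.
  R1→H1 4, R2→H1 6, R3→H1 5, R4→H3 5, R5→H2 5, R6→H2 2, R7→H1 5, R8→H1 3  ⇒ total 35.
Compare {H1, H2, H4}: total 36.
Compare {H1, H3, H4}: total 37.
No size-3 selection does better; minimum is 35.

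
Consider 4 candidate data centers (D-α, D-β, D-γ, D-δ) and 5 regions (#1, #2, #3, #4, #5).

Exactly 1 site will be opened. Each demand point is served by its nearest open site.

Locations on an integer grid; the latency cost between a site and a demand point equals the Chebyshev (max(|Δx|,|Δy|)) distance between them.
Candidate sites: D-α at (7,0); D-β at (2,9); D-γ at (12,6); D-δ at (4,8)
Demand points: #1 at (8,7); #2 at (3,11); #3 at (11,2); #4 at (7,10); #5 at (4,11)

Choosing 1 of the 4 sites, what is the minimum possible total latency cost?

20

Open {D-δ}.
  #1→D-δ 4, #2→D-δ 3, #3→D-δ 7, #4→D-δ 3, #5→D-δ 3  ⇒ total 20.
Compare {D-β}: total 24.
Compare {D-γ}: total 30.
No size-1 selection does better; minimum is 20.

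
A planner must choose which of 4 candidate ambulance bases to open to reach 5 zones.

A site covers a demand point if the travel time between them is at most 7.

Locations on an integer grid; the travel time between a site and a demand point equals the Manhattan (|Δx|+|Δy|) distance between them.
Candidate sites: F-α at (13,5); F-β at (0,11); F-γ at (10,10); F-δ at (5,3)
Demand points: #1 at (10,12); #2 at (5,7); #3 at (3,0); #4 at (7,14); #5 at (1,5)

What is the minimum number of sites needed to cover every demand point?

2

Coverage sets (demand points within 7 of each site):
  F-α: {}
  F-β: {#5}
  F-γ: {#1, #4}
  F-δ: {#2, #3, #5}
No single site covers all 5 demand points.
But {F-γ, F-δ} covers everything, so the minimum is 2.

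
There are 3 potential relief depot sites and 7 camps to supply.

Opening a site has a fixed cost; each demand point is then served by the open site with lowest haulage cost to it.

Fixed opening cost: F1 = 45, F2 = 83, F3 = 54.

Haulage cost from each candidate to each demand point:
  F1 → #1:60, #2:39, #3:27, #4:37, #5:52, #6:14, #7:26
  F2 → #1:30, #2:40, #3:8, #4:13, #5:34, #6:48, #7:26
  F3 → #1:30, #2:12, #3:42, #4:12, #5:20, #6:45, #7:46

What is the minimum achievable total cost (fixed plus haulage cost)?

240

Open {F1, F3}: assign each demand point to its cheapest open site.
  #1→F3 30, #2→F3 12, #3→F1 27, #4→F3 12, #5→F3 20, #6→F1 14, #7→F1 26
  haulage cost 141, fixed 99 → total 240.
Compare {F3}: haulage cost 207 + fixed 54 = 261.
Compare {F2}: haulage cost 199 + fixed 83 = 282.
Compare {F2, F3}: haulage cost 153 + fixed 137 = 290.
All other subsets cost ≥ 261. Minimum total cost: 240.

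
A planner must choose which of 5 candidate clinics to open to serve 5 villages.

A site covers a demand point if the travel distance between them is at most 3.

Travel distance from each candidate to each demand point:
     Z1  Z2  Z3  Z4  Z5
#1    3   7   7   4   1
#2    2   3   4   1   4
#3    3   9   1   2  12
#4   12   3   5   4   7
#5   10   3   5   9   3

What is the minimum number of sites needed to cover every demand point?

2

Coverage sets (demand points within 3 of each site):
  #1: {Z1, Z5}
  #2: {Z1, Z2, Z4}
  #3: {Z1, Z3, Z4}
  #4: {Z2}
  #5: {Z2, Z5}
No single site covers all 5 demand points.
But {#3, #5} covers everything, so the minimum is 2.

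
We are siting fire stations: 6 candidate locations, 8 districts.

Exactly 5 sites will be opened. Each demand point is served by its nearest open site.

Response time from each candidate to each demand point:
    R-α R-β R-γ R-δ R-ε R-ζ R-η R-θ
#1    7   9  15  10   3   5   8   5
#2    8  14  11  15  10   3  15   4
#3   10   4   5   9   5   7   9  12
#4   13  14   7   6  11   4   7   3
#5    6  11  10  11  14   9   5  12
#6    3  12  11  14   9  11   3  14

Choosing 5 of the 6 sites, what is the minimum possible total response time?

Open {#1, #2, #3, #4, #6}.
  R-α→#6 3, R-β→#3 4, R-γ→#3 5, R-δ→#4 6, R-ε→#1 3, R-ζ→#2 3, R-η→#6 3, R-θ→#4 3  ⇒ total 30.
Compare {#1, #3, #4, #5, #6}: total 31.
Compare {#2, #3, #4, #5, #6}: total 32.
No size-5 selection does better; minimum is 30.

30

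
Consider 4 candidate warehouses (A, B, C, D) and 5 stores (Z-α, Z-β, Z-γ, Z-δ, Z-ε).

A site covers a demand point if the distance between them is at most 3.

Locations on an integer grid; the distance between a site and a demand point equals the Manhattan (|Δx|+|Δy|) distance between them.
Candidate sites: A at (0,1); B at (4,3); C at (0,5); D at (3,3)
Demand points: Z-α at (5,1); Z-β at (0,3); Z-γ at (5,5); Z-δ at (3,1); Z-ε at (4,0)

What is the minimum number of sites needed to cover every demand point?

Coverage sets (demand points within 3 of each site):
  A: {Z-β, Z-δ}
  B: {Z-α, Z-γ, Z-δ, Z-ε}
  C: {Z-β}
  D: {Z-β, Z-δ}
No single site covers all 5 demand points.
But {A, B} covers everything, so the minimum is 2.

2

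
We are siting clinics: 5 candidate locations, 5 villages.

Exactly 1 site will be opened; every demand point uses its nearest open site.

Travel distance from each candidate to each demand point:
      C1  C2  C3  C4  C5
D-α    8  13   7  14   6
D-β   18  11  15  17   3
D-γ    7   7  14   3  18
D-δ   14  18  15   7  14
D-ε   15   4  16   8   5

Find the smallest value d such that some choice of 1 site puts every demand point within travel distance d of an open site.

Open {D-α}.
  Farthest demand point is C4 at travel distance 14 (to D-α); all others are ≤ 14.
With {D-ε} the worst case is 16.
With {D-β} the worst case is 18.
No size-1 selection achieves below 14.

14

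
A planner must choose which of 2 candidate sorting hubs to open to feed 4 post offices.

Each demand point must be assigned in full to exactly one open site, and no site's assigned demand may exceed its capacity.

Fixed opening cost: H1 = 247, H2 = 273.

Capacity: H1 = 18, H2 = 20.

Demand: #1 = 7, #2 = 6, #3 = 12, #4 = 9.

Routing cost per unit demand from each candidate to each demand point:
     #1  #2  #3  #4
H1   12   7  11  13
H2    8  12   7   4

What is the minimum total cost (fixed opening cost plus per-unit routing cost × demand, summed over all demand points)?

Open {H1, H2}; cheapest assignment that respects the capacities:
  H1 (cap 18, load 18): #2, #3 — cost 6×7 + 12×11 = 174
  H2 (cap 20, load 16): #1, #4 — cost 7×8 + 9×4 = 92
  Shipping 266, fixed 520 → total 786.
  Any other capacity-feasible assignment to {H1, H2} ships for at least 266.
Total demand is 34 and no other set of sites has combined capacity ≥ 34, so {H1, H2} is the only feasible choice of open sites. Minimum: 786.

786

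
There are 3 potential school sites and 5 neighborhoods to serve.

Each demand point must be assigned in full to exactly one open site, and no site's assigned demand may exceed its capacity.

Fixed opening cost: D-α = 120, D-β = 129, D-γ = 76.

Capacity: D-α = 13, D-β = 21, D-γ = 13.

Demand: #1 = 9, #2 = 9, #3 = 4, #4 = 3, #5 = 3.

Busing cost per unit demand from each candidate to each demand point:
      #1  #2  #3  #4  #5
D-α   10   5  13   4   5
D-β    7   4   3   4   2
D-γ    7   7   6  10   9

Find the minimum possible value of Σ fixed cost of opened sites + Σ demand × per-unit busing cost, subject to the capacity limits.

334

Open {D-β, D-γ}; cheapest assignment that respects the capacities:
  D-β (cap 21, load 19): #2, #3, #4, #5 — cost 9×4 + 4×3 + 3×4 + 3×2 = 66
  D-γ (cap 13, load 9): #1 — cost 9×7 = 63
  Shipping 129, fixed 205 → total 334.
  Any other capacity-feasible assignment to {D-β, D-γ} ships for at least 129.
Compare {D-α, D-β}: its best feasible assignment gives total 387.
Compare {D-α, D-β, D-γ}: its best feasible assignment gives total 454.
Every other set of open sites that can feasibly serve all demand totals ≥ 387 even under its best assignment. Minimum: 334.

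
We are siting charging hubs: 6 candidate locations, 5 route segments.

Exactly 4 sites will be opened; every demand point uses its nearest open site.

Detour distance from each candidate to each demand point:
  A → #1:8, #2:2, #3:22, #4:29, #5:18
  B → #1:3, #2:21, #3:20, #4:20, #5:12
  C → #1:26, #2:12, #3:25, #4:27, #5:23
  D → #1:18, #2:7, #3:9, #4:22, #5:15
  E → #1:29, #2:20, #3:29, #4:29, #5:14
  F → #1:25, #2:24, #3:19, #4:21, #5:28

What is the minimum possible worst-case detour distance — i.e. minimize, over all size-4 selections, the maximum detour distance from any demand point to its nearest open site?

20

Open {A, B, C, D}.
  Farthest demand point is #4 at detour distance 20 (to B); all others are ≤ 20.
With {A, B, C, E} the worst case is 20.
With {A, B, C, F} the worst case is 20.
No size-4 selection achieves below 20.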